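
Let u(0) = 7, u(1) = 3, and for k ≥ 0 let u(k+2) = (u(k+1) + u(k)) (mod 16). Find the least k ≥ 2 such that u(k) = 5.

Listing terms: u(0) = 7, u(1) = 3, u(2) = 10, u(3) = 13, u(4) = 7, u(5) = 4, u(6) = 11, u(7) = 15, u(8) = 10, u(9) = 9, u(10) = 3, u(11) = 12, u(12) = 15, u(13) = 11, u(14) = 10, u(15) = 5, u(16) = 15, u(17) = 4, u(18) = 3, u(19) = 7, u(20) = 10, u(21) = 1, u(22) = 11, u(23) = 12, u(24) = 7, u(25) = 3.
Since (u(24), u(25)) = (u(0), u(1)) = (7, 3) (two consecutive terms determine the rest), the sequence is periodic with period 24.
The value 5 first appears (with k ≥ 2) at u(15).

15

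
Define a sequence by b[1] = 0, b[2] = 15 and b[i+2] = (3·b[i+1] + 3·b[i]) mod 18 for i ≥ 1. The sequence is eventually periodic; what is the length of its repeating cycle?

Listing terms: b[1] = 0,  b[2] = 15,  b[3] = 9,  b[4] = 0,  b[5] = 9,  b[6] = 9,  b[7] = 0.
Since (b[6], b[7]) = (b[3], b[4]) = (9, 0) (two consecutive terms determine the rest), the sequence is eventually periodic: after a pre-period of length 2 it cycles with period 3.

3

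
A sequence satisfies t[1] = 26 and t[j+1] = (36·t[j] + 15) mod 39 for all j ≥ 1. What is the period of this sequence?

6

We have t[1] = 26,  t[2] = 15,  t[3] = 9,  t[4] = 27,  t[5] = 12,  t[6] = 18,  t[7] = 0,  t[8] = 15.
Since t[8] = t[2] = 15, the sequence is eventually periodic: after a pre-period of length 1 it cycles with period 6.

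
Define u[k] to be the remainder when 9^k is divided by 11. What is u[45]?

1

Computing terms: u[1] = 9; u[2] = 4; u[3] = 3; u[4] = 5; u[5] = 1; u[6] = 9.
The sequence repeats with period 5.
So u[45] = u[1 + ((45-1) mod 5)] = u[5] = 1.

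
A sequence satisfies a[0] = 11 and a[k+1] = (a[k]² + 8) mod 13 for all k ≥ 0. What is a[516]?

11

Computing terms: a[0] = 11; a[1] = 12; a[2] = 9; a[3] = 11.
Since a[3] = a[0] = 11, the sequence is periodic with period 3.
So a[516] = a[0 + ((516-0) mod 3)] = a[0] = 11.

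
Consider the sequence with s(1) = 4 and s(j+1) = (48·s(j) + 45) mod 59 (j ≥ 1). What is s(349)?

Computing terms: s(1) = 4, s(2) = 1, s(3) = 34, s(4) = 25, s(5) = 6, s(6) = 38, s(7) = 40, s(8) = 18, s(9) = 24, s(10) = 17, s(11) = 35, s(12) = 14, s(13) = 9, s(14) = 5, s(15) = 49, s(16) = 37, s(17) = 51, s(18) = 15, s(19) = 57, s(20) = 8, s(21) = 16, s(22) = 46, s(23) = 11, s(24) = 42, s(25) = 55, s(26) = 30, s(27) = 10, s(28) = 53, s(29) = 52, s(30) = 4.
Since s(30) = s(1) = 4, the sequence is periodic with period 29.
(349 - 1) mod 29 = 0, so s(349) = s(1) = 4.

4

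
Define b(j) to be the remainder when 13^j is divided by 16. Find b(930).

b(1) = 13, b(2) = 9, b(3) = 5, b(4) = 1, b(5) = 13.
Since b(5) = b(1) = 13, the sequence is periodic with period 4.
(930 - 1) mod 4 = 1, so b(930) = b(2) = 9.

9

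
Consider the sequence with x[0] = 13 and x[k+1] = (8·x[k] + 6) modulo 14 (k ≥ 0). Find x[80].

10

Listing terms: x[0] = 13, x[1] = 12, x[2] = 4, x[3] = 10, x[4] = 2, x[5] = 8, x[6] = 0, x[7] = 6, x[8] = 12.
Since x[8] = x[1] = 12, the sequence is eventually periodic: after a pre-period of length 1 it cycles with period 7.
For k ≥ 1, x[k] depends only on (k - 1) mod 7. (80 - 1) mod 7 = 2, so x[80] = x[3] = 10.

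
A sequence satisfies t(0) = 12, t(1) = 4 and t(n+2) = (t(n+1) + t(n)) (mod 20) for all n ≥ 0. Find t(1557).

12

Listing terms: t(0) = 12,  t(1) = 4,  t(2) = 16,  t(3) = 0,  t(4) = 16,  t(5) = 16,  t(6) = 12,  t(7) = 8,  t(8) = 0,  t(9) = 8,  t(10) = 8,  t(11) = 16,  t(12) = 4,  t(13) = 0,  t(14) = 4,  t(15) = 4,  t(16) = 8,  t(17) = 12,  t(18) = 0,  t(19) = 12,  t(20) = 12,  t(21) = 4.
Since (t(20), t(21)) = (t(0), t(1)) = (12, 4) (two consecutive terms determine the rest), the sequence is periodic with period 20.
So t(1557) = t(0 + ((1557-0) mod 20)) = t(17) = 12.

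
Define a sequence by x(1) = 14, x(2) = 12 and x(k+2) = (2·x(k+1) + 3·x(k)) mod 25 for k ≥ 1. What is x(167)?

x(1) = 14; x(2) = 12; x(3) = 16; x(4) = 18; x(5) = 9; x(6) = 22; x(7) = 21; x(8) = 8; x(9) = 4; x(10) = 7; x(11) = 1; x(12) = 23; x(13) = 24; x(14) = 17; x(15) = 6; x(16) = 13; x(17) = 19; x(18) = 2; x(19) = 11; x(20) = 3; x(21) = 14; x(22) = 12.
Since (x(21), x(22)) = (x(1), x(2)) = (14, 12) (two consecutive terms determine the rest), the sequence is periodic with period 20.
So x(167) = x(1 + ((167-1) mod 20)) = x(7) = 21.

21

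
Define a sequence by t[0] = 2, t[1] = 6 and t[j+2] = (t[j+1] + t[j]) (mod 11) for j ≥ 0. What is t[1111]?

t[0] = 2,  t[1] = 6,  t[2] = 8,  t[3] = 3,  t[4] = 0,  t[5] = 3,  t[6] = 3,  t[7] = 6,  t[8] = 9,  t[9] = 4,  t[10] = 2,  t[11] = 6.
Since (t[10], t[11]) = (t[0], t[1]) = (2, 6) (two consecutive terms determine the rest), the sequence is periodic with period 10.
(1111 - 0) mod 10 = 1, so t[1111] = t[1] = 6.

6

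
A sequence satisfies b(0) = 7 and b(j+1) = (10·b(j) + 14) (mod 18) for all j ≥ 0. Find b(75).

b(0) = 7, b(1) = 12, b(2) = 8, b(3) = 4, b(4) = 0, b(5) = 14, b(6) = 10, b(7) = 6, b(8) = 2, b(9) = 16, b(10) = 12.
Since b(10) = b(1) = 12, the sequence is eventually periodic: after a pre-period of length 1 it cycles with period 9.
For j ≥ 1, b(j) depends only on (j - 1) mod 9. (75 - 1) mod 9 = 2, so b(75) = b(3) = 4.

4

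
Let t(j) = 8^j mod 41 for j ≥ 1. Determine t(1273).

21

t(1) = 8, t(2) = 23, t(3) = 20, t(4) = 37, t(5) = 9, t(6) = 31, t(7) = 2, t(8) = 16, t(9) = 5, t(10) = 40, t(11) = 33, t(12) = 18, t(13) = 21, t(14) = 4, t(15) = 32, t(16) = 10, t(17) = 39, t(18) = 25, t(19) = 36, t(20) = 1, t(21) = 8.
The sequence repeats with period 20.
So t(1273) = t(1 + ((1273-1) mod 20)) = t(13) = 21.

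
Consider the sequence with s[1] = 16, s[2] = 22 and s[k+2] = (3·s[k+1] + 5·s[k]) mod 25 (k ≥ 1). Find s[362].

s[1] = 16,  s[2] = 22,  s[3] = 21,  s[4] = 23,  s[5] = 24,  s[6] = 12,  s[7] = 6,  s[8] = 3,  s[9] = 14,  s[10] = 7,  s[11] = 16,  s[12] = 8,  s[13] = 4,  s[14] = 2,  s[15] = 1,  s[16] = 13,  s[17] = 19,  s[18] = 22,  s[19] = 11,  s[20] = 18,  s[21] = 9,  s[22] = 17,  s[23] = 21,  s[24] = 23.
Since (s[23], s[24]) = (s[3], s[4]) = (21, 23) (two consecutive terms determine the rest), the sequence is eventually periodic: after a pre-period of length 2 it cycles with period 20.
For k ≥ 3, s[k] depends only on (k - 3) mod 20. (362 - 3) mod 20 = 19, so s[362] = s[22] = 17.

17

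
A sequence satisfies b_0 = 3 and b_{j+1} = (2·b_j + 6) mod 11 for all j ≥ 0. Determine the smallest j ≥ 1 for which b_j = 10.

8

Listing terms: b_0 = 3, b_1 = 1, b_2 = 8, b_3 = 0, b_4 = 6, b_5 = 7, b_6 = 9, b_7 = 2, b_8 = 10, b_9 = 4, b_{10} = 3.
Since b_{10} = b_0 = 3, the sequence is periodic with period 10.
The value 10 first appears (with j ≥ 1) at b_8.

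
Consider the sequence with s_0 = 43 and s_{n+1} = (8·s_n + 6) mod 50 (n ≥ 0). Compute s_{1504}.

38

s_0 = 43,  s_1 = 0,  s_2 = 6,  s_3 = 4,  s_4 = 38,  s_5 = 10,  s_6 = 36,  s_7 = 44,  s_8 = 8,  s_9 = 20,  s_{10} = 16,  s_{11} = 34,  s_{12} = 28,  s_{13} = 30,  s_{14} = 46,  s_{15} = 24,  s_{16} = 48,  s_{17} = 40,  s_{18} = 26,  s_{19} = 14,  s_{20} = 18,  s_{21} = 0.
Since s_{21} = s_1 = 0, the sequence is eventually periodic: after a pre-period of length 1 it cycles with period 20.
For n ≥ 1, s_n depends only on (n - 1) mod 20. (1504 - 1) mod 20 = 3, so s_{1504} = s_4 = 38.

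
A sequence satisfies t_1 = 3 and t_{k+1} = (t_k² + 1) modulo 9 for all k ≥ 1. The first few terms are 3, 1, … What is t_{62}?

8

We have t_1 = 3, t_2 = 1, t_3 = 2, t_4 = 5, t_5 = 8, t_6 = 2.
Since t_6 = t_3 = 2, the sequence is eventually periodic: after a pre-period of length 2 it cycles with period 3.
For k ≥ 3, t_k depends only on (k - 3) mod 3. (62 - 3) mod 3 = 2, so t_{62} = t_5 = 8.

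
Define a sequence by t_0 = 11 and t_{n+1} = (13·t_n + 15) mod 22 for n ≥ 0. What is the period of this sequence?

t_0 = 11,  t_1 = 4,  t_2 = 1,  t_3 = 6,  t_4 = 5,  t_5 = 14,  t_6 = 21,  t_7 = 2,  t_8 = 19,  t_9 = 20,  t_{10} = 11.
The sequence repeats with period 10.

10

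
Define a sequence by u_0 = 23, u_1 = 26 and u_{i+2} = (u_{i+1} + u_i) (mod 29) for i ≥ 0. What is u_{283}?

17

u_0 = 23; u_1 = 26; u_2 = 20; u_3 = 17; u_4 = 8; u_5 = 25; u_6 = 4; u_7 = 0; u_8 = 4; u_9 = 4; u_{10} = 8; u_{11} = 12; u_{12} = 20; u_{13} = 3; u_{14} = 23; u_{15} = 26.
Since (u_{14}, u_{15}) = (u_0, u_1) = (23, 26) (two consecutive terms determine the rest), the sequence is periodic with period 14.
So u_{283} = u_{0 + ((283-0) mod 14)} = u_3 = 17.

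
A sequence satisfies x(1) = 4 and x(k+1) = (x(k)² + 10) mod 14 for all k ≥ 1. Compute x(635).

Computing terms: x(1) = 4,  x(2) = 12,  x(3) = 0,  x(4) = 10,  x(5) = 12.
Since x(5) = x(2) = 12, the sequence is eventually periodic: after a pre-period of length 1 it cycles with period 3.
For k ≥ 2, x(k) depends only on (k - 2) mod 3. (635 - 2) mod 3 = 0, so x(635) = x(2) = 12.

12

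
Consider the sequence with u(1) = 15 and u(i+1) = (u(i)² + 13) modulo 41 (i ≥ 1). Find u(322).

We have u(1) = 15,  u(2) = 33,  u(3) = 36,  u(4) = 38,  u(5) = 22,  u(6) = 5,  u(7) = 38.
Since u(7) = u(4) = 38, the sequence is eventually periodic: after a pre-period of length 3 it cycles with period 3.
For i ≥ 4, u(i) depends only on (i - 4) mod 3. (322 - 4) mod 3 = 0, so u(322) = u(4) = 38.

38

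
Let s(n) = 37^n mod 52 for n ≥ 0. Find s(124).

29

Computing terms: s(0) = 1, s(1) = 37, s(2) = 17, s(3) = 5, s(4) = 29, s(5) = 33, s(6) = 25, s(7) = 41, s(8) = 9, s(9) = 21, s(10) = 49, s(11) = 45, s(12) = 1.
The sequence repeats with period 12.
So s(124) = s(0 + ((124-0) mod 12)) = s(4) = 29.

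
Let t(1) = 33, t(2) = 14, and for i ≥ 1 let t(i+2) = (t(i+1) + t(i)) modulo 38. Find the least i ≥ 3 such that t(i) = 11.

7

Listing terms: t(1) = 33,  t(2) = 14,  t(3) = 9,  t(4) = 23,  t(5) = 32,  t(6) = 17,  t(7) = 11,  t(8) = 28,  t(9) = 1,  t(10) = 29,  t(11) = 30,  t(12) = 21,  t(13) = 13,  t(14) = 34,  t(15) = 9,  t(16) = 5,  t(17) = 14,  t(18) = 19,  t(19) = 33,  t(20) = 14.
The sequence repeats with period 18.
The value 11 first appears (with i ≥ 3) at t(7).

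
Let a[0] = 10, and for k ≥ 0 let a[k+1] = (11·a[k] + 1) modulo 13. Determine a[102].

Listing terms: a[0] = 10, a[1] = 7, a[2] = 0, a[3] = 1, a[4] = 12, a[5] = 3, a[6] = 8, a[7] = 11, a[8] = 5, a[9] = 4, a[10] = 6, a[11] = 2, a[12] = 10.
The sequence repeats with period 12.
(102 - 0) mod 12 = 6, so a[102] = a[6] = 8.

8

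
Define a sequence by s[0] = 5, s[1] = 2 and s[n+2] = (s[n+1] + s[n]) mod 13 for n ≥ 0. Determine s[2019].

We have s[0] = 5; s[1] = 2; s[2] = 7; s[3] = 9; s[4] = 3; s[5] = 12; s[6] = 2; s[7] = 1; s[8] = 3; s[9] = 4; s[10] = 7; s[11] = 11; s[12] = 5; s[13] = 3; s[14] = 8; s[15] = 11; s[16] = 6; s[17] = 4; s[18] = 10; s[19] = 1; s[20] = 11; s[21] = 12; s[22] = 10; s[23] = 9; s[24] = 6; s[25] = 2; s[26] = 8; s[27] = 10; s[28] = 5; s[29] = 2.
Since (s[28], s[29]) = (s[0], s[1]) = (5, 2) (two consecutive terms determine the rest), the sequence is periodic with period 28.
(2019 - 0) mod 28 = 3, so s[2019] = s[3] = 9.

9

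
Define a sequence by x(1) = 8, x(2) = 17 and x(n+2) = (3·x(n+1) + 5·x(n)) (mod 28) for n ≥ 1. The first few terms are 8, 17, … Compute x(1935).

Computing terms: x(1) = 8, x(2) = 17, x(3) = 7, x(4) = 22, x(5) = 17, x(6) = 21, x(7) = 8, x(8) = 17.
Since (x(7), x(8)) = (x(1), x(2)) = (8, 17) (two consecutive terms determine the rest), the sequence is periodic with period 6.
So x(1935) = x(1 + ((1935-1) mod 6)) = x(3) = 7.

7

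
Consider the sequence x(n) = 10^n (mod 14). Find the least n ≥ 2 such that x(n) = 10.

7

We have x(1) = 10,  x(2) = 2,  x(3) = 6,  x(4) = 4,  x(5) = 12,  x(6) = 8,  x(7) = 10.
The sequence repeats with period 6.
The value 10 next appears (with n ≥ 2) at x(7).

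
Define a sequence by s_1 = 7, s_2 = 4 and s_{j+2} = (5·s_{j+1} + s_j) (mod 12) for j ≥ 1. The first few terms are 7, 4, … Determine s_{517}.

Computing terms: s_1 = 7,  s_2 = 4,  s_3 = 3,  s_4 = 7,  s_5 = 2,  s_6 = 5,  s_7 = 3,  s_8 = 8,  s_9 = 7,  s_{10} = 7,  s_{11} = 6,  s_{12} = 1,  s_{13} = 11,  s_{14} = 8,  s_{15} = 3,  s_{16} = 11,  s_{17} = 10,  s_{18} = 1,  s_{19} = 3,  s_{20} = 4,  s_{21} = 11,  s_{22} = 11,  s_{23} = 6,  s_{24} = 5,  s_{25} = 7,  s_{26} = 4.
Since (s_{25}, s_{26}) = (s_1, s_2) = (7, 4) (two consecutive terms determine the rest), the sequence is periodic with period 24.
(517 - 1) mod 24 = 12, so s_{517} = s_{13} = 11.

11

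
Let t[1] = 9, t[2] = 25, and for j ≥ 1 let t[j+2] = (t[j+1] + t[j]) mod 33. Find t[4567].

14

Computing terms: t[1] = 9; t[2] = 25; t[3] = 1; t[4] = 26; t[5] = 27; t[6] = 20; t[7] = 14; t[8] = 1; t[9] = 15; t[10] = 16; t[11] = 31; t[12] = 14; t[13] = 12; t[14] = 26; t[15] = 5; t[16] = 31; t[17] = 3; t[18] = 1; t[19] = 4; t[20] = 5; t[21] = 9; t[22] = 14; t[23] = 23; t[24] = 4; t[25] = 27; t[26] = 31; t[27] = 25; t[28] = 23; t[29] = 15; t[30] = 5; t[31] = 20; t[32] = 25; t[33] = 12; t[34] = 4; t[35] = 16; t[36] = 20; t[37] = 3; t[38] = 23; t[39] = 26; t[40] = 16; t[41] = 9; t[42] = 25.
Since (t[41], t[42]) = (t[1], t[2]) = (9, 25) (two consecutive terms determine the rest), the sequence is periodic with period 40.
So t[4567] = t[1 + ((4567-1) mod 40)] = t[7] = 14.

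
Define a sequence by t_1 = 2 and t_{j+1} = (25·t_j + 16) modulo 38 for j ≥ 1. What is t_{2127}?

32

Listing terms: t_1 = 2,  t_2 = 28,  t_3 = 32,  t_4 = 18,  t_5 = 10,  t_6 = 0,  t_7 = 16,  t_8 = 36,  t_9 = 4,  t_{10} = 2.
Since t_{10} = t_1 = 2, the sequence is periodic with period 9.
(2127 - 1) mod 9 = 2, so t_{2127} = t_3 = 32.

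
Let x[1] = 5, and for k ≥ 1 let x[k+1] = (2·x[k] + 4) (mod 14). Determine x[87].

We have x[1] = 5, x[2] = 0, x[3] = 4, x[4] = 12, x[5] = 0.
Since x[5] = x[2] = 0, the sequence is eventually periodic: after a pre-period of length 1 it cycles with period 3.
For k ≥ 2, x[k] depends only on (k - 2) mod 3. (87 - 2) mod 3 = 1, so x[87] = x[3] = 4.

4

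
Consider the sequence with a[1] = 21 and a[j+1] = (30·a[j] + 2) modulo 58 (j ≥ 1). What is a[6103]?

Listing terms: a[1] = 21, a[2] = 52, a[3] = 54, a[4] = 56, a[5] = 0, a[6] = 2, a[7] = 4, a[8] = 6, a[9] = 8, a[10] = 10, a[11] = 12, a[12] = 14, a[13] = 16, a[14] = 18, a[15] = 20, a[16] = 22, a[17] = 24, a[18] = 26, a[19] = 28, a[20] = 30, a[21] = 32, a[22] = 34, a[23] = 36, a[24] = 38, a[25] = 40, a[26] = 42, a[27] = 44, a[28] = 46, a[29] = 48, a[30] = 50, a[31] = 52.
Since a[31] = a[2] = 52, the sequence is eventually periodic: after a pre-period of length 1 it cycles with period 29.
For j ≥ 2, a[j] depends only on (j - 2) mod 29. (6103 - 2) mod 29 = 11, so a[6103] = a[13] = 16.

16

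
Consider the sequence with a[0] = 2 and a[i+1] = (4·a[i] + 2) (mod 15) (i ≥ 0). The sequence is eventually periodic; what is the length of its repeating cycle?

6

Listing terms: a[0] = 2; a[1] = 10; a[2] = 12; a[3] = 5; a[4] = 7; a[5] = 0; a[6] = 2.
The sequence repeats with period 6.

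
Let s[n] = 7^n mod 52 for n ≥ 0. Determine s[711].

31

We have s[0] = 1,  s[1] = 7,  s[2] = 49,  s[3] = 31,  s[4] = 9,  s[5] = 11,  s[6] = 25,  s[7] = 19,  s[8] = 29,  s[9] = 47,  s[10] = 17,  s[11] = 15,  s[12] = 1.
The sequence repeats with period 12.
(711 - 0) mod 12 = 3, so s[711] = s[3] = 31.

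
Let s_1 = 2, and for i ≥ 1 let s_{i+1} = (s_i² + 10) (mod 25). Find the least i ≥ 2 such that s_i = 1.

5

Computing terms: s_1 = 2; s_2 = 14; s_3 = 6; s_4 = 21; s_5 = 1; s_6 = 11; s_7 = 6.
Since s_7 = s_3 = 6, the sequence is eventually periodic: after a pre-period of length 2 it cycles with period 4.
The value 1 first appears (with i ≥ 2) at s_5.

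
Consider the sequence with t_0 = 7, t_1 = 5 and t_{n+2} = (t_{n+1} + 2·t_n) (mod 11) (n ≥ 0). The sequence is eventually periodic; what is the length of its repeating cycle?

10

We have t_0 = 7, t_1 = 5, t_2 = 8, t_3 = 7, t_4 = 1, t_5 = 4, t_6 = 6, t_7 = 3, t_8 = 4, t_9 = 10, t_{10} = 7, t_{11} = 5.
The sequence repeats with period 10.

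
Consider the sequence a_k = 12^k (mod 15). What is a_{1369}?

a_0 = 1,  a_1 = 12,  a_2 = 9,  a_3 = 3,  a_4 = 6,  a_5 = 12.
Since a_5 = a_1 = 12, the sequence is eventually periodic: after a pre-period of length 1 it cycles with period 4.
For k ≥ 1, a_k depends only on (k - 1) mod 4. (1369 - 1) mod 4 = 0, so a_{1369} = a_1 = 12.

12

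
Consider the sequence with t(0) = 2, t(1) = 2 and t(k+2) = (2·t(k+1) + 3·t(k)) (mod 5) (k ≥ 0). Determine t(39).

Computing terms: t(0) = 2; t(1) = 2; t(2) = 0; t(3) = 1; t(4) = 2; t(5) = 2.
Since (t(4), t(5)) = (t(0), t(1)) = (2, 2) (two consecutive terms determine the rest), the sequence is periodic with period 4.
So t(39) = t(0 + ((39-0) mod 4)) = t(3) = 1.

1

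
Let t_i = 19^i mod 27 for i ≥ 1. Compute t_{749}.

We have t_1 = 19, t_2 = 10, t_3 = 1, t_4 = 19.
Since t_4 = t_1 = 19, the sequence is periodic with period 3.
(749 - 1) mod 3 = 1, so t_{749} = t_2 = 10.

10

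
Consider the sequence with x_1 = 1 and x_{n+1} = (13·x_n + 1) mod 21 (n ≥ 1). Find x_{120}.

Listing terms: x_1 = 1, x_2 = 14, x_3 = 15, x_4 = 7, x_5 = 8, x_6 = 0, x_7 = 1.
The sequence repeats with period 6.
(120 - 1) mod 6 = 5, so x_{120} = x_6 = 0.

0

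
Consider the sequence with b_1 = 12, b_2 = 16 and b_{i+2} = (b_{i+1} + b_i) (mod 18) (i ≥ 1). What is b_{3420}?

14

We have b_1 = 12,  b_2 = 16,  b_3 = 10,  b_4 = 8,  b_5 = 0,  b_6 = 8,  b_7 = 8,  b_8 = 16,  b_9 = 6,  b_{10} = 4,  b_{11} = 10,  b_{12} = 14,  b_{13} = 6,  b_{14} = 2,  b_{15} = 8,  b_{16} = 10,  b_{17} = 0,  b_{18} = 10,  b_{19} = 10,  b_{20} = 2,  b_{21} = 12,  b_{22} = 14,  b_{23} = 8,  b_{24} = 4,  b_{25} = 12,  b_{26} = 16.
The sequence repeats with period 24.
(3420 - 1) mod 24 = 11, so b_{3420} = b_{12} = 14.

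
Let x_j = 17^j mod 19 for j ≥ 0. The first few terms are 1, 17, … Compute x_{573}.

7

We have x_0 = 1, x_1 = 17, x_2 = 4, x_3 = 11, x_4 = 16, x_5 = 6, x_6 = 7, x_7 = 5, x_8 = 9, x_9 = 1.
The sequence repeats with period 9.
So x_{573} = x_{0 + ((573-0) mod 9)} = x_6 = 7.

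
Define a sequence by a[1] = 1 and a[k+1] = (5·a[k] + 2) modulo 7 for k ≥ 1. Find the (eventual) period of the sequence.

We have a[1] = 1,  a[2] = 0,  a[3] = 2,  a[4] = 5,  a[5] = 6,  a[6] = 4,  a[7] = 1.
Since a[7] = a[1] = 1, the sequence is periodic with period 6.

6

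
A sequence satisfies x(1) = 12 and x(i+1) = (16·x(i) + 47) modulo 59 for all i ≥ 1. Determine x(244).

50

x(1) = 12, x(2) = 3, x(3) = 36, x(4) = 33, x(5) = 44, x(6) = 43, x(7) = 27, x(8) = 7, x(9) = 41, x(10) = 54, x(11) = 26, x(12) = 50, x(13) = 21, x(14) = 29, x(15) = 39, x(16) = 22, x(17) = 45, x(18) = 0, x(19) = 47, x(20) = 32, x(21) = 28, x(22) = 23, x(23) = 2, x(24) = 20, x(25) = 13, x(26) = 19, x(27) = 56, x(28) = 58, x(29) = 31, x(30) = 12.
Since x(30) = x(1) = 12, the sequence is periodic with period 29.
So x(244) = x(1 + ((244-1) mod 29)) = x(12) = 50.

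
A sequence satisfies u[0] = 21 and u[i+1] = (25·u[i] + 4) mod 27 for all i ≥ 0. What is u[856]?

Computing terms: u[0] = 21, u[1] = 16, u[2] = 26, u[3] = 6, u[4] = 19, u[5] = 20, u[6] = 18, u[7] = 22, u[8] = 14, u[9] = 3, u[10] = 25, u[11] = 8, u[12] = 15, u[13] = 1, u[14] = 2, u[15] = 0, u[16] = 4, u[17] = 23, u[18] = 12, u[19] = 7, u[20] = 17, u[21] = 24, u[22] = 10, u[23] = 11, u[24] = 9, u[25] = 13, u[26] = 5, u[27] = 21.
Since u[27] = u[0] = 21, the sequence is periodic with period 27.
(856 - 0) mod 27 = 19, so u[856] = u[19] = 7.

7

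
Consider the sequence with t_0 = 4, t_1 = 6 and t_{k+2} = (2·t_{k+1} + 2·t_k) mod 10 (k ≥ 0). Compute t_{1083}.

Listing terms: t_0 = 4,  t_1 = 6,  t_2 = 0,  t_3 = 2,  t_4 = 4,  t_5 = 2,  t_6 = 2,  t_7 = 8,  t_8 = 0,  t_9 = 6,  t_{10} = 2,  t_{11} = 6,  t_{12} = 6,  t_{13} = 4,  t_{14} = 0,  t_{15} = 8,  t_{16} = 6,  t_{17} = 8,  t_{18} = 8,  t_{19} = 2,  t_{20} = 0,  t_{21} = 4,  t_{22} = 8,  t_{23} = 4,  t_{24} = 4,  t_{25} = 6.
The sequence repeats with period 24.
So t_{1083} = t_{0 + ((1083-0) mod 24)} = t_3 = 2.

2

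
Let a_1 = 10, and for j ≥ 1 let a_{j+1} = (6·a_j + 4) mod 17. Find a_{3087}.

8

Computing terms: a_1 = 10; a_2 = 13; a_3 = 14; a_4 = 3; a_5 = 5; a_6 = 0; a_7 = 4; a_8 = 11; a_9 = 2; a_{10} = 16; a_{11} = 15; a_{12} = 9; a_{13} = 7; a_{14} = 12; a_{15} = 8; a_{16} = 1; a_{17} = 10.
The sequence repeats with period 16.
So a_{3087} = a_{1 + ((3087-1) mod 16)} = a_{15} = 8.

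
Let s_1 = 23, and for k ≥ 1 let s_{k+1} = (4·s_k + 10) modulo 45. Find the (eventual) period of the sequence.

18

Listing terms: s_1 = 23,  s_2 = 12,  s_3 = 13,  s_4 = 17,  s_5 = 33,  s_6 = 7,  s_7 = 38,  s_8 = 27,  s_9 = 28,  s_{10} = 32,  s_{11} = 3,  s_{12} = 22,  s_{13} = 8,  s_{14} = 42,  s_{15} = 43,  s_{16} = 2,  s_{17} = 18,  s_{18} = 37,  s_{19} = 23.
Since s_{19} = s_1 = 23, the sequence is periodic with period 18.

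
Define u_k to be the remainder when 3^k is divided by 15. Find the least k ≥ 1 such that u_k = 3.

1

Computing terms: u_0 = 1, u_1 = 3, u_2 = 9, u_3 = 12, u_4 = 6, u_5 = 3.
Since u_5 = u_1 = 3, the sequence is eventually periodic: after a pre-period of length 1 it cycles with period 4.
The value 3 first appears (with k ≥ 1) at u_1.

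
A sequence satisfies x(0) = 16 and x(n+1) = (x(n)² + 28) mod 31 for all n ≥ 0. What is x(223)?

Listing terms: x(0) = 16, x(1) = 5, x(2) = 22, x(3) = 16.
The sequence repeats with period 3.
So x(223) = x(0 + ((223-0) mod 3)) = x(1) = 5.

5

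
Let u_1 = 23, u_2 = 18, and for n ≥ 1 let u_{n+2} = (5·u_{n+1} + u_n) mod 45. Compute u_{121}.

23

Computing terms: u_1 = 23, u_2 = 18, u_3 = 23, u_4 = 43, u_5 = 13, u_6 = 18, u_7 = 13, u_8 = 38, u_9 = 23, u_{10} = 18.
Since (u_9, u_{10}) = (u_1, u_2) = (23, 18) (two consecutive terms determine the rest), the sequence is periodic with period 8.
(121 - 1) mod 8 = 0, so u_{121} = u_1 = 23.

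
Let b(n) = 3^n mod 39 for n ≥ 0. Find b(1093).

Computing terms: b(0) = 1,  b(1) = 3,  b(2) = 9,  b(3) = 27,  b(4) = 3.
Since b(4) = b(1) = 3, the sequence is eventually periodic: after a pre-period of length 1 it cycles with period 3.
For n ≥ 1, b(n) depends only on (n - 1) mod 3. (1093 - 1) mod 3 = 0, so b(1093) = b(1) = 3.

3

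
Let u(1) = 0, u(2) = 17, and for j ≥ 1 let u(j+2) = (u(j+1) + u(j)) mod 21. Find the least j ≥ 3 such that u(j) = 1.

We have u(1) = 0, u(2) = 17, u(3) = 17, u(4) = 13, u(5) = 9, u(6) = 1, u(7) = 10, u(8) = 11, u(9) = 0, u(10) = 11, u(11) = 11, u(12) = 1, u(13) = 12, u(14) = 13, u(15) = 4, u(16) = 17, u(17) = 0, u(18) = 17.
The sequence repeats with period 16.
The value 1 first appears (with j ≥ 3) at u(6).

6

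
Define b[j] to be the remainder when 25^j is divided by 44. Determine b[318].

b[0] = 1; b[1] = 25; b[2] = 9; b[3] = 5; b[4] = 37; b[5] = 1.
Since b[5] = b[0] = 1, the sequence is periodic with period 5.
(318 - 0) mod 5 = 3, so b[318] = b[3] = 5.

5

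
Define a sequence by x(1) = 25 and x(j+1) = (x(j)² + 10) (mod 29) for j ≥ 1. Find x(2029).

We have x(1) = 25; x(2) = 26; x(3) = 19; x(4) = 23; x(5) = 17; x(6) = 9; x(7) = 4; x(8) = 26.
Since x(8) = x(2) = 26, the sequence is eventually periodic: after a pre-period of length 1 it cycles with period 6.
For j ≥ 2, x(j) depends only on (j - 2) mod 6. (2029 - 2) mod 6 = 5, so x(2029) = x(7) = 4.

4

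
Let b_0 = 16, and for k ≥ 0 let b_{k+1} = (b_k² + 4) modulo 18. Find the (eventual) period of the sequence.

3

We have b_0 = 16,  b_1 = 8,  b_2 = 14,  b_3 = 2,  b_4 = 8.
Since b_4 = b_1 = 8, the sequence is eventually periodic: after a pre-period of length 1 it cycles with period 3.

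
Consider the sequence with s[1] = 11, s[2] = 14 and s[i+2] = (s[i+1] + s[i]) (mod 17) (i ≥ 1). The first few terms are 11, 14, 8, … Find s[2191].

Computing terms: s[1] = 11; s[2] = 14; s[3] = 8; s[4] = 5; s[5] = 13; s[6] = 1; s[7] = 14; s[8] = 15; s[9] = 12; s[10] = 10; s[11] = 5; s[12] = 15; s[13] = 3; s[14] = 1; s[15] = 4; s[16] = 5; s[17] = 9; s[18] = 14; s[19] = 6; s[20] = 3; s[21] = 9; s[22] = 12; s[23] = 4; s[24] = 16; s[25] = 3; s[26] = 2; s[27] = 5; s[28] = 7; s[29] = 12; s[30] = 2; s[31] = 14; s[32] = 16; s[33] = 13; s[34] = 12; s[35] = 8; s[36] = 3; s[37] = 11; s[38] = 14.
Since (s[37], s[38]) = (s[1], s[2]) = (11, 14) (two consecutive terms determine the rest), the sequence is periodic with period 36.
So s[2191] = s[1 + ((2191-1) mod 36)] = s[31] = 14.

14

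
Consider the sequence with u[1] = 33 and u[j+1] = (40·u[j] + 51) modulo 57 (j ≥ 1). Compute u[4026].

We have u[1] = 33,  u[2] = 3,  u[3] = 0,  u[4] = 51,  u[5] = 39,  u[6] = 15,  u[7] = 24,  u[8] = 42,  u[9] = 21,  u[10] = 36,  u[11] = 9,  u[12] = 12,  u[13] = 18,  u[14] = 30,  u[15] = 54,  u[16] = 45,  u[17] = 27,  u[18] = 48,  u[19] = 33.
Since u[19] = u[1] = 33, the sequence is periodic with period 18.
So u[4026] = u[1 + ((4026-1) mod 18)] = u[12] = 12.

12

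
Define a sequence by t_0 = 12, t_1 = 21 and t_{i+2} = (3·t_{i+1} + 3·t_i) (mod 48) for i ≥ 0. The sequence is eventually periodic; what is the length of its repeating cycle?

We have t_0 = 12; t_1 = 21; t_2 = 3; t_3 = 24; t_4 = 33; t_5 = 27; t_6 = 36; t_7 = 45; t_8 = 3; t_9 = 0; t_{10} = 9; t_{11} = 27; t_{12} = 12; t_{13} = 21.
The sequence repeats with period 12.

12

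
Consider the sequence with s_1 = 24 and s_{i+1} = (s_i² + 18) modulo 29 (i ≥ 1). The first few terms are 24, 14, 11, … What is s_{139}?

We have s_1 = 24,  s_2 = 14,  s_3 = 11,  s_4 = 23,  s_5 = 25,  s_6 = 5,  s_7 = 14.
Since s_7 = s_2 = 14, the sequence is eventually periodic: after a pre-period of length 1 it cycles with period 5.
For i ≥ 2, s_i depends only on (i - 2) mod 5. (139 - 2) mod 5 = 2, so s_{139} = s_4 = 23.

23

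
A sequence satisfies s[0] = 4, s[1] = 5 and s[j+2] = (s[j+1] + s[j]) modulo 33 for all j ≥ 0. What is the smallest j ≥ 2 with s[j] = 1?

s[0] = 4, s[1] = 5, s[2] = 9, s[3] = 14, s[4] = 23, s[5] = 4, s[6] = 27, s[7] = 31, s[8] = 25, s[9] = 23, s[10] = 15, s[11] = 5, s[12] = 20, s[13] = 25, s[14] = 12, s[15] = 4, s[16] = 16, s[17] = 20, s[18] = 3, s[19] = 23, s[20] = 26, s[21] = 16, s[22] = 9, s[23] = 25, s[24] = 1, s[25] = 26, s[26] = 27, s[27] = 20, s[28] = 14, s[29] = 1, s[30] = 15, s[31] = 16, s[32] = 31, s[33] = 14, s[34] = 12, s[35] = 26, s[36] = 5, s[37] = 31, s[38] = 3, s[39] = 1, s[40] = 4, s[41] = 5.
The sequence repeats with period 40.
The value 1 first appears (with j ≥ 2) at s[24].

24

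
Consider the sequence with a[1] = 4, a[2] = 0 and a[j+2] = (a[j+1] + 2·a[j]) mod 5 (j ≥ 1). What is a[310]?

We have a[1] = 4,  a[2] = 0,  a[3] = 3,  a[4] = 3,  a[5] = 4,  a[6] = 0.
The sequence repeats with period 4.
So a[310] = a[1 + ((310-1) mod 4)] = a[2] = 0.

0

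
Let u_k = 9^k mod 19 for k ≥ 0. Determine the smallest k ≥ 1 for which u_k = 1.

9

Computing terms: u_0 = 1, u_1 = 9, u_2 = 5, u_3 = 7, u_4 = 6, u_5 = 16, u_6 = 11, u_7 = 4, u_8 = 17, u_9 = 1.
The sequence repeats with period 9.
The value 1 next appears (with k ≥ 1) at u_9.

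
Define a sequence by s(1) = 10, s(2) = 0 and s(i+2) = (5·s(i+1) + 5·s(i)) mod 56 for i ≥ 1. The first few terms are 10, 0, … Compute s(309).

Computing terms: s(1) = 10; s(2) = 0; s(3) = 50; s(4) = 26; s(5) = 44; s(6) = 14; s(7) = 10; s(8) = 8; s(9) = 34; s(10) = 42; s(11) = 44; s(12) = 38; s(13) = 18; s(14) = 0; s(15) = 34; s(16) = 2; s(17) = 12; s(18) = 14; s(19) = 18; s(20) = 48; s(21) = 50; s(22) = 42; s(23) = 12; s(24) = 46; s(25) = 10; s(26) = 0.
The sequence repeats with period 24.
So s(309) = s(1 + ((309-1) mod 24)) = s(21) = 50.

50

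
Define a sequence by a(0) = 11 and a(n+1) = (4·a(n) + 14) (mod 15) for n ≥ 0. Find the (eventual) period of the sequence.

Listing terms: a(0) = 11; a(1) = 13; a(2) = 6; a(3) = 8; a(4) = 1; a(5) = 3; a(6) = 11.
The sequence repeats with period 6.

6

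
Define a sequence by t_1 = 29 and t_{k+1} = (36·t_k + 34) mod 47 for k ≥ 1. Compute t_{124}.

We have t_1 = 29, t_2 = 44, t_3 = 20, t_4 = 2, t_5 = 12, t_6 = 43, t_7 = 31, t_8 = 22, t_9 = 27, t_{10} = 19, t_{11} = 13, t_{12} = 32, t_{13} = 11, t_{14} = 7, t_{15} = 4, t_{16} = 37, t_{17} = 3, t_{18} = 1, t_{19} = 23, t_{20} = 16, t_{21} = 46, t_{22} = 45, t_{23} = 9, t_{24} = 29.
Since t_{24} = t_1 = 29, the sequence is periodic with period 23.
(124 - 1) mod 23 = 8, so t_{124} = t_9 = 27.

27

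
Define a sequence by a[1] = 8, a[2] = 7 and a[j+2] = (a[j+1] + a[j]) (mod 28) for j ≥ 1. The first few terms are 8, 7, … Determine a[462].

11

a[1] = 8; a[2] = 7; a[3] = 15; a[4] = 22; a[5] = 9; a[6] = 3; a[7] = 12; a[8] = 15; a[9] = 27; a[10] = 14; a[11] = 13; a[12] = 27; a[13] = 12; a[14] = 11; a[15] = 23; a[16] = 6; a[17] = 1; a[18] = 7; a[19] = 8; a[20] = 15; a[21] = 23; a[22] = 10; a[23] = 5; a[24] = 15; a[25] = 20; a[26] = 7; a[27] = 27; a[28] = 6; a[29] = 5; a[30] = 11; a[31] = 16; a[32] = 27; a[33] = 15; a[34] = 14; a[35] = 1; a[36] = 15; a[37] = 16; a[38] = 3; a[39] = 19; a[40] = 22; a[41] = 13; a[42] = 7; a[43] = 20; a[44] = 27; a[45] = 19; a[46] = 18; a[47] = 9; a[48] = 27; a[49] = 8; a[50] = 7.
Since (a[49], a[50]) = (a[1], a[2]) = (8, 7) (two consecutive terms determine the rest), the sequence is periodic with period 48.
So a[462] = a[1 + ((462-1) mod 48)] = a[30] = 11.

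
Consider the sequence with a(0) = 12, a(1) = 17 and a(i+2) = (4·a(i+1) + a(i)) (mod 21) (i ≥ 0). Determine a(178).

17

Listing terms: a(0) = 12,  a(1) = 17,  a(2) = 17,  a(3) = 1,  a(4) = 0,  a(5) = 1,  a(6) = 4,  a(7) = 17,  a(8) = 9,  a(9) = 11,  a(10) = 11,  a(11) = 13,  a(12) = 0,  a(13) = 13,  a(14) = 10,  a(15) = 11,  a(16) = 12,  a(17) = 17.
Since (a(16), a(17)) = (a(0), a(1)) = (12, 17) (two consecutive terms determine the rest), the sequence is periodic with period 16.
(178 - 0) mod 16 = 2, so a(178) = a(2) = 17.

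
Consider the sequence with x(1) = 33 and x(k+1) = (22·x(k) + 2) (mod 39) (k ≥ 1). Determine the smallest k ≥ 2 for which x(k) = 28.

3

Computing terms: x(1) = 33; x(2) = 26; x(3) = 28; x(4) = 33.
The sequence repeats with period 3.
The value 28 first appears (with k ≥ 2) at x(3).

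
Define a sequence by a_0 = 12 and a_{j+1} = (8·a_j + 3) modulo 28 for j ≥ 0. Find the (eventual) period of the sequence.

a_0 = 12,  a_1 = 15,  a_2 = 11,  a_3 = 7,  a_4 = 3,  a_5 = 27,  a_6 = 23,  a_7 = 19,  a_8 = 15.
Since a_8 = a_1 = 15, the sequence is eventually periodic: after a pre-period of length 1 it cycles with period 7.

7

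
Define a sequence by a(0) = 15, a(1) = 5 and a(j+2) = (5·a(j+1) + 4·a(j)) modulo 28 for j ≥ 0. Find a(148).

17

Computing terms: a(0) = 15,  a(1) = 5,  a(2) = 1,  a(3) = 25,  a(4) = 17,  a(5) = 17,  a(6) = 13,  a(7) = 21,  a(8) = 17,  a(9) = 1,  a(10) = 17,  a(11) = 5,  a(12) = 9,  a(13) = 9,  a(14) = 25,  a(15) = 21,  a(16) = 9,  a(17) = 17,  a(18) = 9,  a(19) = 1,  a(20) = 13,  a(21) = 13,  a(22) = 5,  a(23) = 21,  a(24) = 13,  a(25) = 9,  a(26) = 13,  a(27) = 17,  a(28) = 25,  a(29) = 25,  a(30) = 1,  a(31) = 21,  a(32) = 25,  a(33) = 13,  a(34) = 25,  a(35) = 9,  a(36) = 5,  a(37) = 5,  a(38) = 17,  a(39) = 21,  a(40) = 5,  a(41) = 25,  a(42) = 5,  a(43) = 13,  a(44) = 1,  a(45) = 1,  a(46) = 9,  a(47) = 21,  a(48) = 1,  a(49) = 5,  a(50) = 1.
Since (a(49), a(50)) = (a(1), a(2)) = (5, 1) (two consecutive terms determine the rest), the sequence is eventually periodic: after a pre-period of length 1 it cycles with period 48.
For j ≥ 1, a(j) depends only on (j - 1) mod 48. (148 - 1) mod 48 = 3, so a(148) = a(4) = 17.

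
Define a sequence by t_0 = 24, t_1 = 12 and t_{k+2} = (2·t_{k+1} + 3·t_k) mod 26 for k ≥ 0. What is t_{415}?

12

Listing terms: t_0 = 24; t_1 = 12; t_2 = 18; t_3 = 20; t_4 = 16; t_5 = 14; t_6 = 24; t_7 = 12.
Since (t_6, t_7) = (t_0, t_1) = (24, 12) (two consecutive terms determine the rest), the sequence is periodic with period 6.
(415 - 0) mod 6 = 1, so t_{415} = t_1 = 12.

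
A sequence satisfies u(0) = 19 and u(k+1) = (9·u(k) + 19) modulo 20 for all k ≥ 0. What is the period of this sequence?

4

Listing terms: u(0) = 19,  u(1) = 10,  u(2) = 9,  u(3) = 0,  u(4) = 19.
The sequence repeats with period 4.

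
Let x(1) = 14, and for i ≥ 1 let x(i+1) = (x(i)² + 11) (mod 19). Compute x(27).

12

We have x(1) = 14; x(2) = 17; x(3) = 15; x(4) = 8; x(5) = 18; x(6) = 12; x(7) = 3; x(8) = 1; x(9) = 12.
Since x(9) = x(6) = 12, the sequence is eventually periodic: after a pre-period of length 5 it cycles with period 3.
For i ≥ 6, x(i) depends only on (i - 6) mod 3. (27 - 6) mod 3 = 0, so x(27) = x(6) = 12.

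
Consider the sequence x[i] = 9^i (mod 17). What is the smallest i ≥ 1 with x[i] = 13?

We have x[0] = 1,  x[1] = 9,  x[2] = 13,  x[3] = 15,  x[4] = 16,  x[5] = 8,  x[6] = 4,  x[7] = 2,  x[8] = 1.
The sequence repeats with period 8.
The value 13 first appears (with i ≥ 1) at x[2].

2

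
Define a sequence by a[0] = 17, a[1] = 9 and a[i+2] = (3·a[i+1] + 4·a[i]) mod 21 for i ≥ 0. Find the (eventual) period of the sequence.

a[0] = 17,  a[1] = 9,  a[2] = 11,  a[3] = 6,  a[4] = 20,  a[5] = 0,  a[6] = 17,  a[7] = 9.
The sequence repeats with period 6.

6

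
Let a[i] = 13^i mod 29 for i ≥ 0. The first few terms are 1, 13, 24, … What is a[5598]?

23

Listing terms: a[0] = 1, a[1] = 13, a[2] = 24, a[3] = 22, a[4] = 25, a[5] = 6, a[6] = 20, a[7] = 28, a[8] = 16, a[9] = 5, a[10] = 7, a[11] = 4, a[12] = 23, a[13] = 9, a[14] = 1.
The sequence repeats with period 14.
So a[5598] = a[0 + ((5598-0) mod 14)] = a[12] = 23.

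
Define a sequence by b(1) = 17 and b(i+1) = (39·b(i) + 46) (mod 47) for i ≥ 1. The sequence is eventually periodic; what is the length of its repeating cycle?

46

Computing terms: b(1) = 17; b(2) = 4; b(3) = 14; b(4) = 28; b(5) = 10; b(6) = 13; b(7) = 36; b(8) = 40; b(9) = 8; b(10) = 29; b(11) = 2; b(12) = 30; b(13) = 41; b(14) = 0; b(15) = 46; b(16) = 7; b(17) = 37; b(18) = 32; b(19) = 25; b(20) = 34; b(21) = 9; b(22) = 21; b(23) = 19; b(24) = 35; b(25) = 1; b(26) = 38; b(27) = 24; b(28) = 42; b(29) = 39; b(30) = 16; b(31) = 12; b(32) = 44; b(33) = 23; b(34) = 3; b(35) = 22; b(36) = 11; b(37) = 5; b(38) = 6; b(39) = 45; b(40) = 15; b(41) = 20; b(42) = 27; b(43) = 18; b(44) = 43; b(45) = 31; b(46) = 33; b(47) = 17.
The sequence repeats with period 46.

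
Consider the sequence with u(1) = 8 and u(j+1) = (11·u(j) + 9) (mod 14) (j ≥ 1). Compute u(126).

u(1) = 8,  u(2) = 13,  u(3) = 12,  u(4) = 1,  u(5) = 6,  u(6) = 5,  u(7) = 8.
Since u(7) = u(1) = 8, the sequence is periodic with period 6.
(126 - 1) mod 6 = 5, so u(126) = u(6) = 5.

5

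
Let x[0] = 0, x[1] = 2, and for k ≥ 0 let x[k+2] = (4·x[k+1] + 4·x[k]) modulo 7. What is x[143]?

Computing terms: x[0] = 0, x[1] = 2, x[2] = 1, x[3] = 5, x[4] = 3, x[5] = 4, x[6] = 0, x[7] = 2.
The sequence repeats with period 6.
So x[143] = x[0 + ((143-0) mod 6)] = x[5] = 4.

4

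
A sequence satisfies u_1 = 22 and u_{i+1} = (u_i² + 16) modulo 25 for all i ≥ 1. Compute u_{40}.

Computing terms: u_1 = 22, u_2 = 0, u_3 = 16, u_4 = 22.
Since u_4 = u_1 = 22, the sequence is periodic with period 3.
(40 - 1) mod 3 = 0, so u_{40} = u_1 = 22.

22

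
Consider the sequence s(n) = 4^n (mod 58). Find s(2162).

36

s(0) = 1,  s(1) = 4,  s(2) = 16,  s(3) = 6,  s(4) = 24,  s(5) = 38,  s(6) = 36,  s(7) = 28,  s(8) = 54,  s(9) = 42,  s(10) = 52,  s(11) = 34,  s(12) = 20,  s(13) = 22,  s(14) = 30,  s(15) = 4.
Since s(15) = s(1) = 4, the sequence is eventually periodic: after a pre-period of length 1 it cycles with period 14.
For n ≥ 1, s(n) depends only on (n - 1) mod 14. (2162 - 1) mod 14 = 5, so s(2162) = s(6) = 36.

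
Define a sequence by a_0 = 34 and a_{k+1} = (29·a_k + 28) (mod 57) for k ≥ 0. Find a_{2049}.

51

Computing terms: a_0 = 34,  a_1 = 45,  a_2 = 22,  a_3 = 39,  a_4 = 19,  a_5 = 9,  a_6 = 4,  a_7 = 30,  a_8 = 43,  a_9 = 21,  a_{10} = 10,  a_{11} = 33,  a_{12} = 16,  a_{13} = 36,  a_{14} = 46,  a_{15} = 51,  a_{16} = 25,  a_{17} = 12,  a_{18} = 34.
The sequence repeats with period 18.
So a_{2049} = a_{0 + ((2049-0) mod 18)} = a_{15} = 51.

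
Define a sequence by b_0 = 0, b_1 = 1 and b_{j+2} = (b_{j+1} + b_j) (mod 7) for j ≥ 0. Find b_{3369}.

6

b_0 = 0; b_1 = 1; b_2 = 1; b_3 = 2; b_4 = 3; b_5 = 5; b_6 = 1; b_7 = 6; b_8 = 0; b_9 = 6; b_{10} = 6; b_{11} = 5; b_{12} = 4; b_{13} = 2; b_{14} = 6; b_{15} = 1; b_{16} = 0; b_{17} = 1.
Since (b_{16}, b_{17}) = (b_0, b_1) = (0, 1) (two consecutive terms determine the rest), the sequence is periodic with period 16.
So b_{3369} = b_{0 + ((3369-0) mod 16)} = b_9 = 6.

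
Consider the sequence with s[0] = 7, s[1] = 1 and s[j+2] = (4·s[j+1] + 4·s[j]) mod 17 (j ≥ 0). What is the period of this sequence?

s[0] = 7; s[1] = 1; s[2] = 15; s[3] = 13; s[4] = 10; s[5] = 7; s[6] = 0; s[7] = 11; s[8] = 10; s[9] = 16; s[10] = 2; s[11] = 4; s[12] = 7; s[13] = 10; s[14] = 0; s[15] = 6; s[16] = 7; s[17] = 1.
The sequence repeats with period 16.

16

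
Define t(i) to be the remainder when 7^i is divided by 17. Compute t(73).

10

t(0) = 1,  t(1) = 7,  t(2) = 15,  t(3) = 3,  t(4) = 4,  t(5) = 11,  t(6) = 9,  t(7) = 12,  t(8) = 16,  t(9) = 10,  t(10) = 2,  t(11) = 14,  t(12) = 13,  t(13) = 6,  t(14) = 8,  t(15) = 5,  t(16) = 1.
Since t(16) = t(0) = 1, the sequence is periodic with period 16.
(73 - 0) mod 16 = 9, so t(73) = t(9) = 10.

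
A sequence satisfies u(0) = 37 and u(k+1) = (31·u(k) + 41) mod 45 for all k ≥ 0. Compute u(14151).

43

Listing terms: u(0) = 37,  u(1) = 18,  u(2) = 14,  u(3) = 25,  u(4) = 6,  u(5) = 2,  u(6) = 13,  u(7) = 39,  u(8) = 35,  u(9) = 1,  u(10) = 27,  u(11) = 23,  u(12) = 34,  u(13) = 15,  u(14) = 11,  u(15) = 22,  u(16) = 3,  u(17) = 44,  u(18) = 10,  u(19) = 36,  u(20) = 32,  u(21) = 43,  u(22) = 24,  u(23) = 20,  u(24) = 31,  u(25) = 12,  u(26) = 8,  u(27) = 19,  u(28) = 0,  u(29) = 41,  u(30) = 7,  u(31) = 33,  u(32) = 29,  u(33) = 40,  u(34) = 21,  u(35) = 17,  u(36) = 28,  u(37) = 9,  u(38) = 5,  u(39) = 16,  u(40) = 42,  u(41) = 38,  u(42) = 4,  u(43) = 30,  u(44) = 26,  u(45) = 37.
The sequence repeats with period 45.
So u(14151) = u(0 + ((14151-0) mod 45)) = u(21) = 43.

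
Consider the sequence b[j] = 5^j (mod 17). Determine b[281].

12

Listing terms: b[1] = 5; b[2] = 8; b[3] = 6; b[4] = 13; b[5] = 14; b[6] = 2; b[7] = 10; b[8] = 16; b[9] = 12; b[10] = 9; b[11] = 11; b[12] = 4; b[13] = 3; b[14] = 15; b[15] = 7; b[16] = 1; b[17] = 5.
The sequence repeats with period 16.
So b[281] = b[1 + ((281-1) mod 16)] = b[9] = 12.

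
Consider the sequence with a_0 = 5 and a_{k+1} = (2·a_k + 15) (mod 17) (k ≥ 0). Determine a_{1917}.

13

Listing terms: a_0 = 5; a_1 = 8; a_2 = 14; a_3 = 9; a_4 = 16; a_5 = 13; a_6 = 7; a_7 = 12; a_8 = 5.
The sequence repeats with period 8.
So a_{1917} = a_{0 + ((1917-0) mod 8)} = a_5 = 13.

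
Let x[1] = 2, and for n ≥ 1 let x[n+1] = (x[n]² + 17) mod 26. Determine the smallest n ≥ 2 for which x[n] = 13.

4

We have x[1] = 2, x[2] = 21, x[3] = 16, x[4] = 13, x[5] = 4, x[6] = 7, x[7] = 14, x[8] = 5, x[9] = 16.
Since x[9] = x[3] = 16, the sequence is eventually periodic: after a pre-period of length 2 it cycles with period 6.
The value 13 first appears (with n ≥ 2) at x[4].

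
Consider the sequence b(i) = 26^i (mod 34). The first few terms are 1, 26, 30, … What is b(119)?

b(0) = 1,  b(1) = 26,  b(2) = 30,  b(3) = 32,  b(4) = 16,  b(5) = 8,  b(6) = 4,  b(7) = 2,  b(8) = 18,  b(9) = 26.
Since b(9) = b(1) = 26, the sequence is eventually periodic: after a pre-period of length 1 it cycles with period 8.
For i ≥ 1, b(i) depends only on (i - 1) mod 8. (119 - 1) mod 8 = 6, so b(119) = b(7) = 2.

2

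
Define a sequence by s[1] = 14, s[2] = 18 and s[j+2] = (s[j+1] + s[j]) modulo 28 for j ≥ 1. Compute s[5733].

Computing terms: s[1] = 14,  s[2] = 18,  s[3] = 4,  s[4] = 22,  s[5] = 26,  s[6] = 20,  s[7] = 18,  s[8] = 10,  s[9] = 0,  s[10] = 10,  s[11] = 10,  s[12] = 20,  s[13] = 2,  s[14] = 22,  s[15] = 24,  s[16] = 18,  s[17] = 14,  s[18] = 4,  s[19] = 18,  s[20] = 22,  s[21] = 12,  s[22] = 6,  s[23] = 18,  s[24] = 24,  s[25] = 14,  s[26] = 10,  s[27] = 24,  s[28] = 6,  s[29] = 2,  s[30] = 8,  s[31] = 10,  s[32] = 18,  s[33] = 0,  s[34] = 18,  s[35] = 18,  s[36] = 8,  s[37] = 26,  s[38] = 6,  s[39] = 4,  s[40] = 10,  s[41] = 14,  s[42] = 24,  s[43] = 10,  s[44] = 6,  s[45] = 16,  s[46] = 22,  s[47] = 10,  s[48] = 4,  s[49] = 14,  s[50] = 18.
Since (s[49], s[50]) = (s[1], s[2]) = (14, 18) (two consecutive terms determine the rest), the sequence is periodic with period 48.
(5733 - 1) mod 48 = 20, so s[5733] = s[21] = 12.

12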